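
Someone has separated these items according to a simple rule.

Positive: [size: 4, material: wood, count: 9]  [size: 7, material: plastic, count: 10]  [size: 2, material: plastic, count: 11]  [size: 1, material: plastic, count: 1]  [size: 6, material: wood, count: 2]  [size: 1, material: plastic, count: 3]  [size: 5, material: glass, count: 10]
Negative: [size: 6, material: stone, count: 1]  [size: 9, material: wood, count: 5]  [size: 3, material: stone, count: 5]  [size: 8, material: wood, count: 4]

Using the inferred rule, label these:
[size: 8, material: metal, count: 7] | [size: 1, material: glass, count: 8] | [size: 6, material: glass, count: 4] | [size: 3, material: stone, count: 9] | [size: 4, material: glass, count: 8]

One predicate separates the groups cleanly: material is not stone AND size ≤ 7.
[size: 8, material: metal, count: 7]: Negative (material is metal, size = 8).
[size: 1, material: glass, count: 8]: Positive (material is glass, size = 1).
[size: 6, material: glass, count: 4]: Positive (material is glass, size = 6).
[size: 3, material: stone, count: 9]: Negative (material is stone, size = 3).
[size: 4, material: glass, count: 8]: Positive (material is glass, size = 4).

Negative, Positive, Positive, Negative, Positive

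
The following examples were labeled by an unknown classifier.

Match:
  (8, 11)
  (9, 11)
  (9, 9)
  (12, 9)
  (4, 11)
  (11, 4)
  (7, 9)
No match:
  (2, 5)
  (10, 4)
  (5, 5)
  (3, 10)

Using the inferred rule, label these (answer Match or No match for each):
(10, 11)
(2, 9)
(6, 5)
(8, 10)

Match, No match, No match, Match

A rule that fits every label: sum ≥ 15 — true of each 'Match' example, false of each 'No match' one.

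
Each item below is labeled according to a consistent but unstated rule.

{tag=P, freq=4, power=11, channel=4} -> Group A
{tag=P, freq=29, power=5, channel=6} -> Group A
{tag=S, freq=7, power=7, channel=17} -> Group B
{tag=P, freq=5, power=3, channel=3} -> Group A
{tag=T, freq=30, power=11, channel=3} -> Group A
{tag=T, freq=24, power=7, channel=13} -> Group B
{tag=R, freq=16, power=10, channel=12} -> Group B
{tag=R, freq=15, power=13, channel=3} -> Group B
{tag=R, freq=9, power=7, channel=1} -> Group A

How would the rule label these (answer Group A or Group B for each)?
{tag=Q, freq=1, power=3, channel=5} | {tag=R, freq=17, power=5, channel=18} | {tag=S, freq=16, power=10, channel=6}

Group A, Group B, Group A

'Group A' ⟺ channel ≤ 6 AND power ≤ 11.
Group A: {tag=Q, freq=1, power=3, channel=5}, since channel = 5, power = 3.
Group B: {tag=R, freq=17, power=5, channel=18}, since channel = 18, power = 5.
Group A: {tag=S, freq=16, power=10, channel=6}, since channel = 6, power = 10.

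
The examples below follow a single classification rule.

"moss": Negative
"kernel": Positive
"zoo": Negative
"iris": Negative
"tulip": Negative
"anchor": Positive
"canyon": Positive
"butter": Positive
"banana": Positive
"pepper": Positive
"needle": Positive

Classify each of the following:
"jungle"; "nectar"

Every 'Positive' example satisfies: length 6. None of the 'Negative' examples do.
"jungle" — length 6, hence Positive.
"nectar" — length 6, hence Positive.

Positive, Positive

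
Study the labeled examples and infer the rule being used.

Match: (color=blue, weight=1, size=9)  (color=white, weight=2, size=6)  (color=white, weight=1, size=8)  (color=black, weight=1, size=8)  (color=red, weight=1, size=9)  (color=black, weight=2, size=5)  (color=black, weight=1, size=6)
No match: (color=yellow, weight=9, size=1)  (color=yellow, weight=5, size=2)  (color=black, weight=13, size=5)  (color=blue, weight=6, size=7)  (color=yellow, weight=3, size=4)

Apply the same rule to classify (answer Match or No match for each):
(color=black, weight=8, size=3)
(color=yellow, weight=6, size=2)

The simplest hypothesis consistent with all the labels is: weight ≤ 2.
No match: (color=black, weight=8, size=3), since weight = 8.
No match: (color=yellow, weight=6, size=2), since weight = 6.

No match, No match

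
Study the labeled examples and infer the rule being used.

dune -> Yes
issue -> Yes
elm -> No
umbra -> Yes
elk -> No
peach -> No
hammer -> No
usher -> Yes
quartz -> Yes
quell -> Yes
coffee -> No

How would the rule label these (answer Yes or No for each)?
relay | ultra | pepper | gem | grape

'Yes' ⟺ contains 'u'.
relay → no 'u' → No. ultra → has 'u' → Yes. pepper → no 'u' → No. gem → no 'u' → No. grape → no 'u' → No.

No, Yes, No, No, No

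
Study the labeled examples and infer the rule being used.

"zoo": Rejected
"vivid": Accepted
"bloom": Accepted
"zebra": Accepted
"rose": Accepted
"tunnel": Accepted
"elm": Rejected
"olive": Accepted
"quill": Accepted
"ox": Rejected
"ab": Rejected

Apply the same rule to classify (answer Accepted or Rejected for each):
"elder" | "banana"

Accepted, Accepted

The classifier is using: length ≥ 4.
"elder" — length 5, hence Accepted. "banana" — length 6, hence Accepted.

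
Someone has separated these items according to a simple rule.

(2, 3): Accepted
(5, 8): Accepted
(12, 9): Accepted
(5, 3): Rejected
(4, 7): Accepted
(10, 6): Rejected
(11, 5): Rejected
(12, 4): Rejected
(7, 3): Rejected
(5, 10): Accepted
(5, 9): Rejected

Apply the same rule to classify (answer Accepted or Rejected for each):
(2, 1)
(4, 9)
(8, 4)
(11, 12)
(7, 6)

Accepted, Accepted, Rejected, Accepted, Accepted

Rule: sum is odd. This holds for each 'Accepted' example and fails for each 'Rejected' one.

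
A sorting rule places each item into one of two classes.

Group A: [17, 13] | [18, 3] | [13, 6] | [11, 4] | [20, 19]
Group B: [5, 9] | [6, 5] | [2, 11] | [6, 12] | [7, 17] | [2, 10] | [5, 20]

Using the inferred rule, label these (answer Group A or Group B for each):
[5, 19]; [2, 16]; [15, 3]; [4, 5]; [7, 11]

The simplest hypothesis consistent with all the labels is: first ≥ 9.
[5, 19] — first 5, hence Group B.
[2, 16] — first 2, hence Group B.
[15, 3] — first 15, hence Group A.
[4, 5] — first 4, hence Group B.
[7, 11] — first 7, hence Group B.

Group B, Group B, Group A, Group B, Group B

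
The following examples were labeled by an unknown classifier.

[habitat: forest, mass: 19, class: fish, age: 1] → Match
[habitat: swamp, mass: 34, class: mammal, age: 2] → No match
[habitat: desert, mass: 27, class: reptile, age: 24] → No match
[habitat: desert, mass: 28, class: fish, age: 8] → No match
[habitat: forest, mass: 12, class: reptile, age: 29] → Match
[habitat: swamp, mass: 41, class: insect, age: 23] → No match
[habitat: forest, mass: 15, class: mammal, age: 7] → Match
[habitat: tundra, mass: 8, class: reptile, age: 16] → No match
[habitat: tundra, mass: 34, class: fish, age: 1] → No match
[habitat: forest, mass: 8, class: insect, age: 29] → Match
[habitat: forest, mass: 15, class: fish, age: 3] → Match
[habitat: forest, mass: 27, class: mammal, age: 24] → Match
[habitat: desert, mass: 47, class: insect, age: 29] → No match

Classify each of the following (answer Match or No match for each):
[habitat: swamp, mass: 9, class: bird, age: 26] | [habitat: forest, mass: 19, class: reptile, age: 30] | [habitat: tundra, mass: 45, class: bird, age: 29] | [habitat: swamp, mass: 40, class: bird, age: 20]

One predicate separates the groups cleanly: habitat is forest.
No match: [habitat: swamp, mass: 9, class: bird, age: 26], since habitat is swamp.
Match: [habitat: forest, mass: 19, class: reptile, age: 30], since habitat is forest.
No match: [habitat: tundra, mass: 45, class: bird, age: 29], since habitat is tundra.
No match: [habitat: swamp, mass: 40, class: bird, age: 20], since habitat is swamp.

No match, Match, No match, No match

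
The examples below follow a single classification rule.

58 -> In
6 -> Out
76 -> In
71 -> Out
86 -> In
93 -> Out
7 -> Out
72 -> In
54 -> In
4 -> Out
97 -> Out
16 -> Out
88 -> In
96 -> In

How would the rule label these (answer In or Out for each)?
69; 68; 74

The simplest hypothesis consistent with all the labels is: even AND at least 54.
69: 69 is odd, 69 ≥ 54, lacks this property → Out. 68: 68 is even, 68 ≥ 54, fits → In. 74: 74 is even, 74 ≥ 54, fits → In.

Out, In, In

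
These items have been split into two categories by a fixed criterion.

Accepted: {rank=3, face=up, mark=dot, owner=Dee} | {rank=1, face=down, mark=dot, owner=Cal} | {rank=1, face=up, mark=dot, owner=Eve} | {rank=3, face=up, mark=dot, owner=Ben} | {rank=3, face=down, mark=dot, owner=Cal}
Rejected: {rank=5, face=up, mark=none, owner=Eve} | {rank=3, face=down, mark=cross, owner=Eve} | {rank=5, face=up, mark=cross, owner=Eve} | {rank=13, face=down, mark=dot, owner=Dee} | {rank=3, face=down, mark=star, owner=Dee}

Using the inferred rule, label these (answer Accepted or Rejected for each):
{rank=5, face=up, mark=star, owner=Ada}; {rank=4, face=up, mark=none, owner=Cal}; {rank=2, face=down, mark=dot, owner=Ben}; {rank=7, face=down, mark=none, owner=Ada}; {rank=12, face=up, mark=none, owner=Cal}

Rejected, Rejected, Accepted, Rejected, Rejected

Every 'Accepted' example satisfies: mark is dot AND rank ≤ 3. None of the 'Rejected' examples do.
{rank=5, face=up, mark=star, owner=Ada}: Rejected (mark is star, rank = 5).
{rank=4, face=up, mark=none, owner=Cal}: Rejected (mark is none, rank = 4).
{rank=2, face=down, mark=dot, owner=Ben}: Accepted (mark is dot, rank = 2).
{rank=7, face=down, mark=none, owner=Ada}: Rejected (mark is none, rank = 7).
{rank=12, face=up, mark=none, owner=Cal}: Rejected (mark is none, rank = 12).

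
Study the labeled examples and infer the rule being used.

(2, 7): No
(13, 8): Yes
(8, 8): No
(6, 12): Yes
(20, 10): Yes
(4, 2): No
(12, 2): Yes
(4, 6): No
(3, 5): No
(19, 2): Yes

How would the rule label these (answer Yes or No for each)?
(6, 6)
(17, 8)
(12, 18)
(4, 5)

No, Yes, Yes, No

All 'Yes' examples share one property — max ≥ 10 — and every 'No' example lacks it.
No: (6, 6), since max 6. Yes: (17, 8), since max 17. Yes: (12, 18), since max 18. No: (4, 5), since max 5.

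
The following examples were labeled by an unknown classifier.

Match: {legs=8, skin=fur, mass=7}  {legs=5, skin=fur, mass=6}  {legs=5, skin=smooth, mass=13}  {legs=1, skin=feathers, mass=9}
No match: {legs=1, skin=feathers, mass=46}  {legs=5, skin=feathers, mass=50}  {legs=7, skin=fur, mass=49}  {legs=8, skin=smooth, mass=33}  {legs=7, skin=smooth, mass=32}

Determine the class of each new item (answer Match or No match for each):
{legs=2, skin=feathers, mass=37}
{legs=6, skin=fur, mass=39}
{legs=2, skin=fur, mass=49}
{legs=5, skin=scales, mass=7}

No match, No match, No match, Match

Every 'Match' example satisfies: mass ≤ 13. None of the 'No match' examples do.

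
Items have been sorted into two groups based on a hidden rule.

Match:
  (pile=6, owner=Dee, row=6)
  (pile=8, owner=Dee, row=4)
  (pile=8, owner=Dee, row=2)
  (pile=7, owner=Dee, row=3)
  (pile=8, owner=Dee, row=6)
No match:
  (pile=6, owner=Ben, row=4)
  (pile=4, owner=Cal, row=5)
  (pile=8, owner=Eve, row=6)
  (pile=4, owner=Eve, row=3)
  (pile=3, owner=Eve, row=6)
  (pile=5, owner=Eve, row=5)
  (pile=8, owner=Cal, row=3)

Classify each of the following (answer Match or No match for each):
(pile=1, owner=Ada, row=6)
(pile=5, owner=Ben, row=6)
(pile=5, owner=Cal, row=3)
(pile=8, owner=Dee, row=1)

No match, No match, No match, Match

The pattern is that an item is 'Match' exactly when: owner is Dee.
No match: (pile=1, owner=Ada, row=6), since owner is Ada.
No match: (pile=5, owner=Ben, row=6), since owner is Ben.
No match: (pile=5, owner=Cal, row=3), since owner is Cal.
Match: (pile=8, owner=Dee, row=1), since owner is Dee.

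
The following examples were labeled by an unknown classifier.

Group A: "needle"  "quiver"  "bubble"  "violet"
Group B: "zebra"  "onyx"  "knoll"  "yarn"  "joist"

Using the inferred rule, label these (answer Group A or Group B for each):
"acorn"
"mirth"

The simplest hypothesis consistent with all the labels is: length 6.
"acorn": length 5 — fails the rule, so Group B.
"mirth": length 5 — fails the rule, so Group B.

Group B, Group B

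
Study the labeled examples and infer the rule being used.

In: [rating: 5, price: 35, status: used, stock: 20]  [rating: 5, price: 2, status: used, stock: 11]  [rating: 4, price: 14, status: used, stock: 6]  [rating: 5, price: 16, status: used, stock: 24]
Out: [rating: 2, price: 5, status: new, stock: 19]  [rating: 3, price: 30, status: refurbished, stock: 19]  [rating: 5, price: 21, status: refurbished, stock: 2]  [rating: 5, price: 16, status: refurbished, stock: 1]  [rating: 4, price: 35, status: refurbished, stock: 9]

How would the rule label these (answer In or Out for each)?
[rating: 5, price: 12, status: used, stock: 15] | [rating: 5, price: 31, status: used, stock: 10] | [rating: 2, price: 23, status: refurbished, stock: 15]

In, In, Out

One predicate separates the groups cleanly: status is used.
[rating: 5, price: 12, status: used, stock: 15] → status is used → In. [rating: 5, price: 31, status: used, stock: 10] → status is used → In. [rating: 2, price: 23, status: refurbished, stock: 15] → status is refurbished → Out.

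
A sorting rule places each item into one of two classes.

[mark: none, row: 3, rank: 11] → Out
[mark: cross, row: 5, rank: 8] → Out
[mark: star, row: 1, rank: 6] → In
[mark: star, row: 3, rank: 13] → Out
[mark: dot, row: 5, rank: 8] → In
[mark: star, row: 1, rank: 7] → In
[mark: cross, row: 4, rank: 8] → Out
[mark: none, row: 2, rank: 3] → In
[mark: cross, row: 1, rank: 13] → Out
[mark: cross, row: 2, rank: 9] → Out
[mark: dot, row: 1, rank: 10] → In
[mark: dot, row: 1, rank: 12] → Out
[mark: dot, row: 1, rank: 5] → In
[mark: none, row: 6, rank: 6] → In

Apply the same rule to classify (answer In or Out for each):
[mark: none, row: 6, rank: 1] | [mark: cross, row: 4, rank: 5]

Every 'In' example satisfies: mark is not cross AND rank ≤ 10. None of the 'Out' examples do.

In, Out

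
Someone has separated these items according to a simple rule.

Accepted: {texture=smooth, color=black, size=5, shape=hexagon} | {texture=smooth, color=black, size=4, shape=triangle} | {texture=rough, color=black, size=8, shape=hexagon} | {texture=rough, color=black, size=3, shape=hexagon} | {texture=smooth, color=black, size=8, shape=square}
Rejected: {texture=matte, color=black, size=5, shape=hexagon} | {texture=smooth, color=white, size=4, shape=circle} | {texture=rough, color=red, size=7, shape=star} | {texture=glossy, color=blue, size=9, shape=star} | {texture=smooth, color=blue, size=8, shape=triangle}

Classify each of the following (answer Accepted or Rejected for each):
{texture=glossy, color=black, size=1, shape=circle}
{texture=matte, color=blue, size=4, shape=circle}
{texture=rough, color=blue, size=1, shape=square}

Accepted, Rejected, Rejected

A rule that fits every label: color is black AND texture is not matte — true of each 'Accepted' example, false of each 'Rejected' one.
{texture=glossy, color=black, size=1, shape=circle}: Accepted (color is black, texture is glossy). {texture=matte, color=blue, size=4, shape=circle}: Rejected (color is blue, texture is matte). {texture=rough, color=blue, size=1, shape=square}: Rejected (color is blue, texture is rough).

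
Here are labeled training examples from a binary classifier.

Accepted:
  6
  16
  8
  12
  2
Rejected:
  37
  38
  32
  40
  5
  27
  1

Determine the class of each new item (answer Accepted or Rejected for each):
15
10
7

Rejected, Accepted, Rejected

The rule appears to be: even AND at most 16.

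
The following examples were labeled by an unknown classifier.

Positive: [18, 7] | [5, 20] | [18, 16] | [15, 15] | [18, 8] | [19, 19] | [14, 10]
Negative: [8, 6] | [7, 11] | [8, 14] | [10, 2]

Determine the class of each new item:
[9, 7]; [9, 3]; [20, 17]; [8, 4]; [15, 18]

The pattern is that an item is 'Positive' exactly when: sum ≥ 24.
Negative: [9, 7], since 9+7 = 16. Negative: [9, 3], since 9+3 = 12. Positive: [20, 17], since 20+17 = 37. Negative: [8, 4], since 8+4 = 12. Positive: [15, 18], since 15+18 = 33.

Negative, Negative, Positive, Negative, Positive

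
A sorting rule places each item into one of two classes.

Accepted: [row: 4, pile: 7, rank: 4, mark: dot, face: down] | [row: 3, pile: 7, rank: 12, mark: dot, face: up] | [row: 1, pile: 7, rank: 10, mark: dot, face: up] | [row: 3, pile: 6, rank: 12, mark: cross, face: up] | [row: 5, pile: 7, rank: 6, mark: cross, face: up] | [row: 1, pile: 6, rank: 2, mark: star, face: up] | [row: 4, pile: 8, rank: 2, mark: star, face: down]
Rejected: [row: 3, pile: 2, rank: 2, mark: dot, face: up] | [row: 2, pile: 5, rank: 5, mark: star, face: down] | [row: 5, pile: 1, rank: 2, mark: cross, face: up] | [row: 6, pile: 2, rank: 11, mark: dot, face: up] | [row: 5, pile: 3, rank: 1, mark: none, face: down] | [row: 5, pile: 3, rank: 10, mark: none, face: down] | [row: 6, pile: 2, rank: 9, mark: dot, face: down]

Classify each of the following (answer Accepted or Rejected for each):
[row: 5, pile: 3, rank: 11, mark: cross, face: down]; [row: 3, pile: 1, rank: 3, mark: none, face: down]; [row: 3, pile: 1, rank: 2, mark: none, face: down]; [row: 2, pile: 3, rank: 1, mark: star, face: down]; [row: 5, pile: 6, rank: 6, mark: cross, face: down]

Rejected, Rejected, Rejected, Rejected, Accepted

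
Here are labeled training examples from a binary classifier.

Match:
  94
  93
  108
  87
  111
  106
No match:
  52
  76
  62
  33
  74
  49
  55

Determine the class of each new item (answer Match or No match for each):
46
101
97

The rule appears to be: at least 87.
46: 46 < 87, fails this test → No match. 101: 101 ≥ 87, has this property → Match. 97: 97 ≥ 87, has this property → Match.

No match, Match, Match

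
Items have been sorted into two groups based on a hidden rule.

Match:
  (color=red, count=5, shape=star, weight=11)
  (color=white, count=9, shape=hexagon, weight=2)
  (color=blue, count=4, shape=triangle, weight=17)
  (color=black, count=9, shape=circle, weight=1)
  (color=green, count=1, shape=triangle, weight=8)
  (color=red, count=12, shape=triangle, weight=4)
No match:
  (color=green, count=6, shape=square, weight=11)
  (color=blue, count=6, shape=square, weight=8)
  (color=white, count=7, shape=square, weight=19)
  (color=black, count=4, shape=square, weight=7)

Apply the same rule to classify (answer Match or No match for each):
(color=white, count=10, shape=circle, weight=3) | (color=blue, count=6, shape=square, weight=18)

Every 'Match' example satisfies: shape is not square. None of the 'No match' examples do.

Match, No match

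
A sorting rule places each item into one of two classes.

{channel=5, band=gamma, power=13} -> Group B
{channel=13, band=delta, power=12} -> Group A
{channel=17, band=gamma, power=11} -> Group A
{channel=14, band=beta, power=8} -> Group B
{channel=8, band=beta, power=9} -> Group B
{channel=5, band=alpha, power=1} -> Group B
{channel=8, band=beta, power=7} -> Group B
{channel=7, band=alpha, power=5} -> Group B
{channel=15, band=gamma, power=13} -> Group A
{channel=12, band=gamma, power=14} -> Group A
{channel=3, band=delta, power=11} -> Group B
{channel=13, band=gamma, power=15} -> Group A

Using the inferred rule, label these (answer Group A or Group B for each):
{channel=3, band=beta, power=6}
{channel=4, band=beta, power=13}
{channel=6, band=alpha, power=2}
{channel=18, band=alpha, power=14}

Group B, Group B, Group B, Group A

Rule: power ≥ 11 AND channel ≥ 7. This holds for each 'Group A' example and fails for each 'Group B' one.
{channel=3, band=beta, power=6}: power = 6, channel = 3 — doesn't qualify, so Group B.
{channel=4, band=beta, power=13}: power = 13, channel = 4 — doesn't qualify, so Group B.
{channel=6, band=alpha, power=2}: power = 2, channel = 6 — doesn't qualify, so Group B.
{channel=18, band=alpha, power=14}: power = 14, channel = 18 — has this property, so Group A.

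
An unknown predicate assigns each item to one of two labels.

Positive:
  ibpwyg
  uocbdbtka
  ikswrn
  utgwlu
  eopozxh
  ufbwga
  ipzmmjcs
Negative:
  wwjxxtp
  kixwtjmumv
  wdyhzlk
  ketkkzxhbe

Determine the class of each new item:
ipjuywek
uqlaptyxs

Positive, Positive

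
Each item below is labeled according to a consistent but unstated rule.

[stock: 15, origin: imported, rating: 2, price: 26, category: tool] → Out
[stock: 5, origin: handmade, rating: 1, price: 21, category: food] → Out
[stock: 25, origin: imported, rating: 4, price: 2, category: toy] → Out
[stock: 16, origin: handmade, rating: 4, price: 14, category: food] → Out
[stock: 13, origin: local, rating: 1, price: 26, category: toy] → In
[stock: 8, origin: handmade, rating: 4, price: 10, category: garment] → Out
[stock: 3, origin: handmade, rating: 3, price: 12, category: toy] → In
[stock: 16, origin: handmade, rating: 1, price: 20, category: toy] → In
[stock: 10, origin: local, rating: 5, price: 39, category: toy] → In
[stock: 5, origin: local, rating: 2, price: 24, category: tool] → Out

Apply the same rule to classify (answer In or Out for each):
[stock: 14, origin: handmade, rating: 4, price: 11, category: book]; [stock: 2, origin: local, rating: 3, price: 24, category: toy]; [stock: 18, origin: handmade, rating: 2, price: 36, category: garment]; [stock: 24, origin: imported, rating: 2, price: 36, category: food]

The distinguishing property — category is toy AND price ≥ 10 — holds for all the 'In' cases and none of the 'Out' cases.
[stock: 14, origin: handmade, rating: 4, price: 11, category: book] → category is book, price = 11 → Out.
[stock: 2, origin: local, rating: 3, price: 24, category: toy] → category is toy, price = 24 → In.
[stock: 18, origin: handmade, rating: 2, price: 36, category: garment] → category is garment, price = 36 → Out.
[stock: 24, origin: imported, rating: 2, price: 36, category: food] → category is food, price = 36 → Out.

Out, In, Out, Out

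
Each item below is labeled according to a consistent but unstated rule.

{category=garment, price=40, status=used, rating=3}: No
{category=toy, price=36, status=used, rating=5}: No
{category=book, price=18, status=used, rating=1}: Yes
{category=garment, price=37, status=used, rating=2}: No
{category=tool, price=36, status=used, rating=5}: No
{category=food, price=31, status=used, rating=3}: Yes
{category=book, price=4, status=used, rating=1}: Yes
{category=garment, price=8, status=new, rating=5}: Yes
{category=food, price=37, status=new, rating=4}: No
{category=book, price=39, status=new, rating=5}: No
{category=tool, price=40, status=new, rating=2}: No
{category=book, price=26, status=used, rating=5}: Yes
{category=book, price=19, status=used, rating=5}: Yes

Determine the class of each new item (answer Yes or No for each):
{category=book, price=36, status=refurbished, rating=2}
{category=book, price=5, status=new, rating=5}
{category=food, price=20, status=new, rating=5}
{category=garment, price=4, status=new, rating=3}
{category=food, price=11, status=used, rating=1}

Every 'Yes' example satisfies: price ≤ 31. None of the 'No' examples do.
{category=book, price=36, status=refurbished, rating=2}: price = 36, doesn't qualify → No.
{category=book, price=5, status=new, rating=5}: price = 5, meets the rule → Yes.
{category=food, price=20, status=new, rating=5}: price = 20, meets the rule → Yes.
{category=garment, price=4, status=new, rating=3}: price = 4, meets the rule → Yes.
{category=food, price=11, status=used, rating=1}: price = 11, meets the rule → Yes.

No, Yes, Yes, Yes, Yes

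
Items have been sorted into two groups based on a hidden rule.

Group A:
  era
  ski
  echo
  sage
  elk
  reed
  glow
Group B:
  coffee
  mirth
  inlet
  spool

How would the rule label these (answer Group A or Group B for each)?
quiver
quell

The rule appears to be: length ≤ 4.

Group B, Group B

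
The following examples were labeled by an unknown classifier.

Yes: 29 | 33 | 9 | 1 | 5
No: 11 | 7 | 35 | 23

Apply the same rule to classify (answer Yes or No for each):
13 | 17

A rule that fits every label: ≡ 1 (mod 4) — true of each 'Yes' example, false of each 'No' one.
13: 13 mod 4 = 1, fits → Yes. 17: 17 mod 4 = 1, fits → Yes.

Yes, Yes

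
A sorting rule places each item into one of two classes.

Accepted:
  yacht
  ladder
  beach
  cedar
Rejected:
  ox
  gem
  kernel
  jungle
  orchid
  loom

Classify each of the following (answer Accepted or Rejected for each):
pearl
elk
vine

The distinguishing property — contains 'a' — holds for all the 'Accepted' cases and none of the 'Rejected' cases.

Accepted, Rejected, Rejected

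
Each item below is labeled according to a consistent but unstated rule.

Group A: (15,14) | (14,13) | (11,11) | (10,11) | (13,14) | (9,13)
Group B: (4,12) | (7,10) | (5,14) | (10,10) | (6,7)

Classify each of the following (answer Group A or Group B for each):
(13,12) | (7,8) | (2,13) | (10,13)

The simplest hypothesis consistent with all the labels is: sum ≥ 21.

Group A, Group B, Group B, Group A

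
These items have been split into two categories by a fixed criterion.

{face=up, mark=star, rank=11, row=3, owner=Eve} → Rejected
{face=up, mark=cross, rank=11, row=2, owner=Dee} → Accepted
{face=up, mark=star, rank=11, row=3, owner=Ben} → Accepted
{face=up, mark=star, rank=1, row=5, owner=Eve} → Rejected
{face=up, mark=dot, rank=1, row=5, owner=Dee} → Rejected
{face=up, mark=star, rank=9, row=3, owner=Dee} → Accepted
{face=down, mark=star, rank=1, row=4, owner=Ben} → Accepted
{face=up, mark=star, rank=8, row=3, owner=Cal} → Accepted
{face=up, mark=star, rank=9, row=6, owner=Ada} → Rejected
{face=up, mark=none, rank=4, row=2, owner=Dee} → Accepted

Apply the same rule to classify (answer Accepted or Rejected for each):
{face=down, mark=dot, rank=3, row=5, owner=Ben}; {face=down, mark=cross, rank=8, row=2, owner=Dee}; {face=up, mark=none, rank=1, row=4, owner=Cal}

Rejected, Accepted, Accepted

All 'Accepted' examples share one property — owner is not Eve AND row ≤ 4 — and every 'Rejected' example lacks it.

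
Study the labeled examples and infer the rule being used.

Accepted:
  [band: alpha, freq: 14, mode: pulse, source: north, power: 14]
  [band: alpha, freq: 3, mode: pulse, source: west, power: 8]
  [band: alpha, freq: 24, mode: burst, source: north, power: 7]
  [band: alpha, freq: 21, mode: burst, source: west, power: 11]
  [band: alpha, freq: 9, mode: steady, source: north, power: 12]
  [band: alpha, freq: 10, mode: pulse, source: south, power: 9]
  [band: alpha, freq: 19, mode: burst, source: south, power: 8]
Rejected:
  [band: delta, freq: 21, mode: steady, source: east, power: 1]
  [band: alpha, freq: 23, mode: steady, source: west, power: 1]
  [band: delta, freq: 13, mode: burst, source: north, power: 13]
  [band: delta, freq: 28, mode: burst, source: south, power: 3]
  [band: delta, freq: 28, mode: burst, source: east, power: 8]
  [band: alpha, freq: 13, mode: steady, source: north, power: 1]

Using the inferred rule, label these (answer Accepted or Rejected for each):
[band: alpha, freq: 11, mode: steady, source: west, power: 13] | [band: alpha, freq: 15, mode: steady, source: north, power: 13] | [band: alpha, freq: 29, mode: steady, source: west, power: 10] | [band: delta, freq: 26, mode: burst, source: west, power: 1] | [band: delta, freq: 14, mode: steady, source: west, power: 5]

Accepted, Accepted, Accepted, Rejected, Rejected

Every 'Accepted' example satisfies: band is alpha AND power ≥ 3. None of the 'Rejected' examples do.
Accepted: [band: alpha, freq: 11, mode: steady, source: west, power: 13], since band is alpha, power = 13.
Accepted: [band: alpha, freq: 15, mode: steady, source: north, power: 13], since band is alpha, power = 13.
Accepted: [band: alpha, freq: 29, mode: steady, source: west, power: 10], since band is alpha, power = 10.
Rejected: [band: delta, freq: 26, mode: burst, source: west, power: 1], since band is delta, power = 1.
Rejected: [band: delta, freq: 14, mode: steady, source: west, power: 5], since band is delta, power = 5.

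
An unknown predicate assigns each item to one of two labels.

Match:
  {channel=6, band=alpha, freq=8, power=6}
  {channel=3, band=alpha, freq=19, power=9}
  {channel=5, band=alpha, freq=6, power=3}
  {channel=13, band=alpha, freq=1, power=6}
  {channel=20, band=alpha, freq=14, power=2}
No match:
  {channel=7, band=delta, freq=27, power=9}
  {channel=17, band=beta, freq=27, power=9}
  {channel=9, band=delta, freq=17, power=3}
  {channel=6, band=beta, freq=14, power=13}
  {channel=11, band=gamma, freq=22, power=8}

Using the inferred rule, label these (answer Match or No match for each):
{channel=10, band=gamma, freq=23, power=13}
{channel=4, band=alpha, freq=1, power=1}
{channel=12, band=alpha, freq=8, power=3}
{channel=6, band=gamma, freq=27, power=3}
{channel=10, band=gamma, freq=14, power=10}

No match, Match, Match, No match, No match

All 'Match' examples share one property — band is alpha — and every 'No match' example lacks it.
{channel=10, band=gamma, freq=23, power=13} — band is gamma, hence No match. {channel=4, band=alpha, freq=1, power=1} — band is alpha, hence Match. {channel=12, band=alpha, freq=8, power=3} — band is alpha, hence Match. {channel=6, band=gamma, freq=27, power=3} — band is gamma, hence No match. {channel=10, band=gamma, freq=14, power=10} — band is gamma, hence No match.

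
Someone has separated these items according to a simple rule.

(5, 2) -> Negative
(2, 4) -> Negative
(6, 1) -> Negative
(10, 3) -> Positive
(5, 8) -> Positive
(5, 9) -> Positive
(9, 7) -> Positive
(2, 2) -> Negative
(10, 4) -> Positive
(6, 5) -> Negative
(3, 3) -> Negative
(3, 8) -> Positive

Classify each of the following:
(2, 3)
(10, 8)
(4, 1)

Every 'Positive' example satisfies: max ≥ 7. None of the 'Negative' examples do.
Negative: (2, 3), since max 3.
Positive: (10, 8), since max 10.
Negative: (4, 1), since max 4.

Negative, Positive, Negative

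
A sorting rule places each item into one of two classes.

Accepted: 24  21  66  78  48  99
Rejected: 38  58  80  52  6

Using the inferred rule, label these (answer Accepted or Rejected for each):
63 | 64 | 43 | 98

Accepted, Rejected, Rejected, Rejected

The common property of the 'Accepted' items is: multiple of 3 AND at least 21. No 'Rejected' item has it.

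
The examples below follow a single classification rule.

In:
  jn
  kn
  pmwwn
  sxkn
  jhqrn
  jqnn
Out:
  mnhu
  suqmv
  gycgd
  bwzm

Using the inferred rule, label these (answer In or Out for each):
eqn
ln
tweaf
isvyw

A rule that fits every label: ends with 'n' — true of each 'In' example, false of each 'Out' one.
eqn → ends with 'n' → In. ln → ends with 'n' → In. tweaf → ends with 'f' → Out. isvyw → ends with 'w' → Out.

In, In, Out, Out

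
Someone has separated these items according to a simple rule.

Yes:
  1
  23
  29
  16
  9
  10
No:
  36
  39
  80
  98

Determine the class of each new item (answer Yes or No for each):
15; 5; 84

The classifier is using: at most 29.
15: 15 ≤ 29 — has this property, so Yes.
5: 5 ≤ 29 — has this property, so Yes.
84: 84 > 29 — fails the rule, so No.

Yes, Yes, No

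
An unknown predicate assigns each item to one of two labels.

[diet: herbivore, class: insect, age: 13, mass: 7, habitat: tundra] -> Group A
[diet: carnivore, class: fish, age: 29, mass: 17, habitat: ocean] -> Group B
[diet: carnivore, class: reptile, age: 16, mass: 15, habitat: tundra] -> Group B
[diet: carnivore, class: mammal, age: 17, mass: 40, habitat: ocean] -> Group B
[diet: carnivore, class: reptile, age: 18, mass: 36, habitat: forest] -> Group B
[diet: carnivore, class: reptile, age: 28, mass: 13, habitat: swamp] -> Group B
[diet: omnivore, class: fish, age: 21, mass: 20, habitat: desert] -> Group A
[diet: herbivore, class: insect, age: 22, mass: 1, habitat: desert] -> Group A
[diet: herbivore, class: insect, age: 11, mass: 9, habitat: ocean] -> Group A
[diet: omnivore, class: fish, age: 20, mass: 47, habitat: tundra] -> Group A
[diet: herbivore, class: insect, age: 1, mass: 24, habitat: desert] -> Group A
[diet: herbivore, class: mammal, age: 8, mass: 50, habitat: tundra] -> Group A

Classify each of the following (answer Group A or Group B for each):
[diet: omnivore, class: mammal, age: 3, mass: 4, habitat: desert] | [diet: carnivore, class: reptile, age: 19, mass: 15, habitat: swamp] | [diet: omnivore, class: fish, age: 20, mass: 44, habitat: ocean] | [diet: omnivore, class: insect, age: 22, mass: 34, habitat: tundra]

Every 'Group A' example satisfies: diet is not carnivore. None of the 'Group B' examples do.
[diet: omnivore, class: mammal, age: 3, mass: 4, habitat: desert]: Group A (diet is omnivore). [diet: carnivore, class: reptile, age: 19, mass: 15, habitat: swamp]: Group B (diet is carnivore). [diet: omnivore, class: fish, age: 20, mass: 44, habitat: ocean]: Group A (diet is omnivore). [diet: omnivore, class: insect, age: 22, mass: 34, habitat: tundra]: Group A (diet is omnivore).

Group A, Group B, Group A, Group A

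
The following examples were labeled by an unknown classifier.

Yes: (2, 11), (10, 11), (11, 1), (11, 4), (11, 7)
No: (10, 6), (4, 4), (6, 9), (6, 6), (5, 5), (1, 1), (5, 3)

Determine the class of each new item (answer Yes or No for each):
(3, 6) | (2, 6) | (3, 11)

'Yes' ⟺ max ≥ 11.
(3, 6) → max 6 → No.
(2, 6) → max 6 → No.
(3, 11) → max 11 → Yes.

No, No, Yes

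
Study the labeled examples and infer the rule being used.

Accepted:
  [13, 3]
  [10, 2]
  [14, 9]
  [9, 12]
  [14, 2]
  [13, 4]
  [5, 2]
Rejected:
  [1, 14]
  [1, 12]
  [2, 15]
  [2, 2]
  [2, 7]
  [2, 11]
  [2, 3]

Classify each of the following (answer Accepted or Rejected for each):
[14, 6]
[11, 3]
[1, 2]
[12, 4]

Accepted, Accepted, Rejected, Accepted

All 'Accepted' examples share one property — first ≥ 3 — and every 'Rejected' example lacks it.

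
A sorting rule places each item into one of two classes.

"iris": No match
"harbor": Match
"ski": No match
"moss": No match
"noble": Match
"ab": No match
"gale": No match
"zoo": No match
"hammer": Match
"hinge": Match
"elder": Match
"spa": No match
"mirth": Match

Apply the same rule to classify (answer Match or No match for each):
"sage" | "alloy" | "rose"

No match, Match, No match

One predicate separates the groups cleanly: length ≥ 5.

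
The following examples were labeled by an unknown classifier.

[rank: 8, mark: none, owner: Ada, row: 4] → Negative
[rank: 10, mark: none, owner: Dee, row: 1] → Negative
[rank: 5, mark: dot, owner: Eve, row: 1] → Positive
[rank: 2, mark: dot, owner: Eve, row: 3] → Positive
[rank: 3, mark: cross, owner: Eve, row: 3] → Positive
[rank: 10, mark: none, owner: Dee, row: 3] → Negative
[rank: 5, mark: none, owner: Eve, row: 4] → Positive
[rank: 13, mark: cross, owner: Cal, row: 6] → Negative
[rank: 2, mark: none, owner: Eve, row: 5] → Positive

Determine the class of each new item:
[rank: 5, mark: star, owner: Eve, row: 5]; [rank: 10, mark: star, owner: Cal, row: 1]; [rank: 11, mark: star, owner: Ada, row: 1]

The common property of the 'Positive' items is: owner is Eve. No 'Negative' item has it.
[rank: 5, mark: star, owner: Eve, row: 5]: Positive (owner is Eve). [rank: 10, mark: star, owner: Cal, row: 1]: Negative (owner is Cal). [rank: 11, mark: star, owner: Ada, row: 1]: Negative (owner is Ada).

Positive, Negative, Negative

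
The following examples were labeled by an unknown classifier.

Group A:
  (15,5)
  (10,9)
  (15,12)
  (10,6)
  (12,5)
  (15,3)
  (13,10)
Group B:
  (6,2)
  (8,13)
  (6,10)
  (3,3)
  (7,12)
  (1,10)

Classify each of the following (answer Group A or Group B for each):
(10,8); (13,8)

Group A, Group A

Rule: first ≥ 9. This holds for each 'Group A' example and fails for each 'Group B' one.
(10,8) — first 10, hence Group A. (13,8) — first 13, hence Group A.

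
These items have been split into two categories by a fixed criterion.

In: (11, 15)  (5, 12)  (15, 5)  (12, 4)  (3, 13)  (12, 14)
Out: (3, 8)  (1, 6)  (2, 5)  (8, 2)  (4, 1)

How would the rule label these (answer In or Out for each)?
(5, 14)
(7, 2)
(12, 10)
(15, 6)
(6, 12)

In, Out, In, In, In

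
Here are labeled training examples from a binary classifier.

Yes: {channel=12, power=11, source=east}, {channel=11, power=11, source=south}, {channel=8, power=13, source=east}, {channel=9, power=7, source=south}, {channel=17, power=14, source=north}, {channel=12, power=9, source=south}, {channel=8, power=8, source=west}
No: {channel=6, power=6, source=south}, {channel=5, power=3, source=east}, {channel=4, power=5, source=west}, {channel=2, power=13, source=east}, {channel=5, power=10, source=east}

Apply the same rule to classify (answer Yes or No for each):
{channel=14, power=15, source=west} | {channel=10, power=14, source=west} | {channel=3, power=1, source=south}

Yes, Yes, No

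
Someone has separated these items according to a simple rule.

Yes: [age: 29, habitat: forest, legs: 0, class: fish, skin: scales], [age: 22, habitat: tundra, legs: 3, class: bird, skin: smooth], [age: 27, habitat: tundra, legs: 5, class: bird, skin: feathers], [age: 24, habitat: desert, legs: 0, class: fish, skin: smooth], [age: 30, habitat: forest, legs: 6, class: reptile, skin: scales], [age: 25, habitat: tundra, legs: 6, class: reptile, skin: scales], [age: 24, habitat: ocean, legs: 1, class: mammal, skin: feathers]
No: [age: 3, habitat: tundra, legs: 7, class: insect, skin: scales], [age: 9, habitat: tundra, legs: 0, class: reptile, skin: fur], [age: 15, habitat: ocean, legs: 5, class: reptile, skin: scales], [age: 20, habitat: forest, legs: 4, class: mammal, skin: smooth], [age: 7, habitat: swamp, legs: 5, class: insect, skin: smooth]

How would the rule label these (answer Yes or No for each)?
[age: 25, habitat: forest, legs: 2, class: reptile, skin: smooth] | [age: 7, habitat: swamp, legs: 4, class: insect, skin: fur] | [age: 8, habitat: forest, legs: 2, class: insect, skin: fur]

The simplest hypothesis consistent with all the labels is: age ≥ 22.
[age: 25, habitat: forest, legs: 2, class: reptile, skin: smooth]: age = 25 — has this property, so Yes.
[age: 7, habitat: swamp, legs: 4, class: insect, skin: fur]: age = 7 — doesn't qualify, so No.
[age: 8, habitat: forest, legs: 2, class: insect, skin: fur]: age = 8 — doesn't qualify, so No.

Yes, No, No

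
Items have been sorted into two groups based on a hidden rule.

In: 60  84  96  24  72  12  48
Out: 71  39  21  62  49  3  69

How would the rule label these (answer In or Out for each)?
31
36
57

Out, In, Out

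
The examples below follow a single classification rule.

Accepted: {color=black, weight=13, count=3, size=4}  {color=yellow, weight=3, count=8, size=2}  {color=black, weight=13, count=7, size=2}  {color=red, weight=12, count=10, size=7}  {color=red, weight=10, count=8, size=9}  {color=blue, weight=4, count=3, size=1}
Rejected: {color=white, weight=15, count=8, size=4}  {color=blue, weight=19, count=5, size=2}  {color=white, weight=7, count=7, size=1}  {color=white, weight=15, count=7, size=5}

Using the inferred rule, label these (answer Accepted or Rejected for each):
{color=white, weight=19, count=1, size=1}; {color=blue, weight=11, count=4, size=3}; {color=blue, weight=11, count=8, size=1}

Rejected, Accepted, Accepted

The distinguishing property — weight ≠ 7 AND weight ≤ 13 — holds for all the 'Accepted' cases and none of the 'Rejected' cases.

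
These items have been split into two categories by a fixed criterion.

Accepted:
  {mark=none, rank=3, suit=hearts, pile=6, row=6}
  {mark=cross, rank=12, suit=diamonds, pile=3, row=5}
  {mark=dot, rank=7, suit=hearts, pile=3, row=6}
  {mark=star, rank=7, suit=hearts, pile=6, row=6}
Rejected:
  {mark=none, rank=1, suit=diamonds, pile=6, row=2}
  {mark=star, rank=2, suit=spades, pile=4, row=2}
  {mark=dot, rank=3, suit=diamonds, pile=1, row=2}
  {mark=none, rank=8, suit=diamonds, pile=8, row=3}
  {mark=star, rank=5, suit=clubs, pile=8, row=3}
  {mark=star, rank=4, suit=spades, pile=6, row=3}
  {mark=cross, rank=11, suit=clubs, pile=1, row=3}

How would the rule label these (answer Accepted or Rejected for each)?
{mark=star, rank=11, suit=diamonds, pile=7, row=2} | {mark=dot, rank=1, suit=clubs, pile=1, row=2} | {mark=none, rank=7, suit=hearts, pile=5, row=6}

The pattern is that an item is 'Accepted' exactly when: row ≥ 5.
{mark=star, rank=11, suit=diamonds, pile=7, row=2} → row = 2 → Rejected.
{mark=dot, rank=1, suit=clubs, pile=1, row=2} → row = 2 → Rejected.
{mark=none, rank=7, suit=hearts, pile=5, row=6} → row = 6 → Accepted.

Rejected, Rejected, Accepted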